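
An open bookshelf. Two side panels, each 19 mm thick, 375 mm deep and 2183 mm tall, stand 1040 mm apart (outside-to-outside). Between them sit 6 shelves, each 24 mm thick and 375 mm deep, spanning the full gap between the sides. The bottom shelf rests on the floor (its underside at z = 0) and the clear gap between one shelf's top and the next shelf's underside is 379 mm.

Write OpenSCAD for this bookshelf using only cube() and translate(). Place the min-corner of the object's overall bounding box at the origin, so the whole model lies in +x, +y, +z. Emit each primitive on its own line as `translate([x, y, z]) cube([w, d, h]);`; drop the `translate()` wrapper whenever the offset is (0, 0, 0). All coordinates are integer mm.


cube([19, 375, 2183]);
translate([1021, 0, 0]) cube([19, 375, 2183]);
translate([19, 0, 0]) cube([1002, 375, 24]);
translate([19, 0, 403]) cube([1002, 375, 24]);
translate([19, 0, 806]) cube([1002, 375, 24]);
translate([19, 0, 1209]) cube([1002, 375, 24]);
translate([19, 0, 1612]) cube([1002, 375, 24]);
translate([19, 0, 2015]) cube([1002, 375, 24]);


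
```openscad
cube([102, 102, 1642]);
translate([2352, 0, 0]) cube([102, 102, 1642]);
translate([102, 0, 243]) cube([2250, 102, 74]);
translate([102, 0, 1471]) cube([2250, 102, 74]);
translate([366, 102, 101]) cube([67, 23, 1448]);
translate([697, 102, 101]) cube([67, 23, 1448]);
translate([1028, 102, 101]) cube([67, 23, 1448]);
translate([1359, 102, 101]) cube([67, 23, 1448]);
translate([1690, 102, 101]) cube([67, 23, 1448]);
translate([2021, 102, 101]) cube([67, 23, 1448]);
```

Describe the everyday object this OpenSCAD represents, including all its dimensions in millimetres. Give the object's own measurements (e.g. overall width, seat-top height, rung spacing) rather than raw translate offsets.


A fence section. Two 102×102 mm posts, 1642 mm tall, stand on the floor with a clear span of 2250 mm between their inner faces. Two horizontal rails of 102×74 mm section span the gap between the posts with their undersides at z = 243 mm and z = 1471 mm, flush with the posts' −y face. 6 pickets, each 67 mm wide, 23 mm thick and 1448 mm tall, are fixed to the +y face of the rails with their bottoms at z = 101 mm, spaced across the span with a 264 mm gap after the −x post and between neighbouring pickets and before the +x post.


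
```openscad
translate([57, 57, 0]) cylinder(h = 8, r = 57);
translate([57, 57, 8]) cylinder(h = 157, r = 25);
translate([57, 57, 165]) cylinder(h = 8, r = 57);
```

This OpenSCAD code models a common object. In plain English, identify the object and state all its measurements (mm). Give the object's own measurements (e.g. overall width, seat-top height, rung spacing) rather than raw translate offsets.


A spool: two coaxial disc flanges of radius 57 mm and thickness 8 mm, joined by a core cylinder of radius 25 mm and height 157 mm. The lower flange rests on z = 0 and the three cylinders share a vertical axis.


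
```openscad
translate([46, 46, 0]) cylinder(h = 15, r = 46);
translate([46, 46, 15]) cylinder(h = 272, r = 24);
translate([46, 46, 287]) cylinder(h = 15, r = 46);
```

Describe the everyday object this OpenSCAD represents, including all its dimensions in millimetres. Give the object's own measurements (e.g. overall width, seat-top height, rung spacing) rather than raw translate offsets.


A spool: two coaxial disc flanges of radius 46 mm and thickness 15 mm, joined by a core cylinder of radius 24 mm and height 272 mm. The lower flange rests on z = 0 and the three cylinders share a vertical axis.


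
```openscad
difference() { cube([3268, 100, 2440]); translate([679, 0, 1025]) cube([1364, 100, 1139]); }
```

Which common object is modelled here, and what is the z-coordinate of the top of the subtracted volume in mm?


A wall with a window opening. The window head height is 2164 mm.

A wall with a rectangular opening subtracted — a window. Sill at z = 1025, opening 1139 mm tall, so the head is at 1025 + 1139 = 2164 mm.


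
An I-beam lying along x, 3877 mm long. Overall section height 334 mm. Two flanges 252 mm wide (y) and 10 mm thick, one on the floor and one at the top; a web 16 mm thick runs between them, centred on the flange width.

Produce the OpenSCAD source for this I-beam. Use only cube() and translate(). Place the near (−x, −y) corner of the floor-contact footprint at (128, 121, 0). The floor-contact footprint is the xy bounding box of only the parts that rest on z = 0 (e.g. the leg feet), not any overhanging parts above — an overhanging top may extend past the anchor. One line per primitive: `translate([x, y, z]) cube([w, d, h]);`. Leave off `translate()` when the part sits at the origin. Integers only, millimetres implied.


translate([128, 121, 0]) cube([3877, 252, 10]);
translate([128, 239, 10]) cube([3877, 16, 314]);
translate([128, 121, 324]) cube([3877, 252, 10]);


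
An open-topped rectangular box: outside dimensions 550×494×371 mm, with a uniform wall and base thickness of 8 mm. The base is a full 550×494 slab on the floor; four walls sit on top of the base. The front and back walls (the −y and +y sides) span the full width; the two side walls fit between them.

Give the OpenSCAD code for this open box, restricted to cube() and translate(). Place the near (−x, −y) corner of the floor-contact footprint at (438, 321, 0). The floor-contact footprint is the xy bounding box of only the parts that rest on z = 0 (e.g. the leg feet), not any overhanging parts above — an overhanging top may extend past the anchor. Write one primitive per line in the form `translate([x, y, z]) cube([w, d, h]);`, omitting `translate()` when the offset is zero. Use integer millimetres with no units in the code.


translate([438, 321, 0]) cube([550, 494, 8]);
translate([438, 321, 8]) cube([550, 8, 363]);
translate([438, 807, 8]) cube([550, 8, 363]);
translate([438, 329, 8]) cube([8, 478, 363]);
translate([980, 329, 8]) cube([8, 478, 363]);


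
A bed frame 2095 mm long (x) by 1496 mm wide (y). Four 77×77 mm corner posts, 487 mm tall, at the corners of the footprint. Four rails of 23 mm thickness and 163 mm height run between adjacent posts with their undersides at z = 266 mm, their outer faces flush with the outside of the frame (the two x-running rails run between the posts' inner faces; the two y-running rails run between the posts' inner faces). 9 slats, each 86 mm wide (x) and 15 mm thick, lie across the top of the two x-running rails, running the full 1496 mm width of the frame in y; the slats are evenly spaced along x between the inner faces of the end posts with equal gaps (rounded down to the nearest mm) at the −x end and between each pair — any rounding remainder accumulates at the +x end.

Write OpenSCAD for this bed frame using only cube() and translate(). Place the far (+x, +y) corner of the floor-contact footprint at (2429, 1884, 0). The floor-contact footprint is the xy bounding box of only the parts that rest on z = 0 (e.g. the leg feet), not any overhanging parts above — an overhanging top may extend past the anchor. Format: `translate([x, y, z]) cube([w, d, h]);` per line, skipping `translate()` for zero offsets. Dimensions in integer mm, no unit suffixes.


translate([334, 388, 0]) cube([77, 77, 487]);
translate([334, 1807, 0]) cube([77, 77, 487]);
translate([2352, 388, 0]) cube([77, 77, 487]);
translate([2352, 1807, 0]) cube([77, 77, 487]);
translate([411, 388, 266]) cube([1941, 23, 163]);
translate([411, 1861, 266]) cube([1941, 23, 163]);
translate([334, 465, 266]) cube([23, 1342, 163]);
translate([2406, 465, 266]) cube([23, 1342, 163]);
translate([527, 388, 429]) cube([86, 1496, 15]);
translate([729, 388, 429]) cube([86, 1496, 15]);
translate([931, 388, 429]) cube([86, 1496, 15]);
translate([1133, 388, 429]) cube([86, 1496, 15]);
translate([1335, 388, 429]) cube([86, 1496, 15]);
translate([1537, 388, 429]) cube([86, 1496, 15]);
translate([1739, 388, 429]) cube([86, 1496, 15]);
translate([1941, 388, 429]) cube([86, 1496, 15]);
translate([2143, 388, 429]) cube([86, 1496, 15]);


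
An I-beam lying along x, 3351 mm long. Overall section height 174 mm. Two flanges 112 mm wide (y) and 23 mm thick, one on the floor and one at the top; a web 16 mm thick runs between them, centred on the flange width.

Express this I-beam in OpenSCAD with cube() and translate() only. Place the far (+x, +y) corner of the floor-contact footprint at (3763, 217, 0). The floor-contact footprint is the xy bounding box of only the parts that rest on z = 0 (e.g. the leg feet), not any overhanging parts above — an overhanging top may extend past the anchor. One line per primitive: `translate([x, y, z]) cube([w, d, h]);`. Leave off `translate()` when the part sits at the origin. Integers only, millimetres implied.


translate([412, 105, 0]) cube([3351, 112, 23]);
translate([412, 153, 23]) cube([3351, 16, 128]);
translate([412, 105, 151]) cube([3351, 112, 23]);


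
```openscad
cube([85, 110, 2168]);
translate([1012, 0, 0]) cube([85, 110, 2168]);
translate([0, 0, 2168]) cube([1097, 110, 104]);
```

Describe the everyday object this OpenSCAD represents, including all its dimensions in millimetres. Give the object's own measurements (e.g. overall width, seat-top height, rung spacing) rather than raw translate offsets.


A door frame. The clear opening is 927 mm wide and 2168 mm high. Two 85 mm wide jambs, 110 mm deep, stand either side of the opening from the floor to the top of the opening. A 104 mm thick head sits across the top of both jambs, spanning the full outside width of the frame.


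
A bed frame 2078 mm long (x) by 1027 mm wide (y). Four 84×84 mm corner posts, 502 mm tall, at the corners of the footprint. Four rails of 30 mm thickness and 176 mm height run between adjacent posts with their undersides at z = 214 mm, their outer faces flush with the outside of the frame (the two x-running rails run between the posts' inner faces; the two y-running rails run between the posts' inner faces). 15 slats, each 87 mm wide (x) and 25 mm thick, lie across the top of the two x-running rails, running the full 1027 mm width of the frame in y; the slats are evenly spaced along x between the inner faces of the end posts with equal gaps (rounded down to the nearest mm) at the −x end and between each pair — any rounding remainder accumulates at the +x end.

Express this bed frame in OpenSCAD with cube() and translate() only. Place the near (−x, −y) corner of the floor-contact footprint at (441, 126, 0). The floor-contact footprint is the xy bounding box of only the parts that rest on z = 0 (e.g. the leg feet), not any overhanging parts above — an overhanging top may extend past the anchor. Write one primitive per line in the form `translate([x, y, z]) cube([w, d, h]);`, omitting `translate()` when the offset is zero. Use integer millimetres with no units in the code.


translate([441, 126, 0]) cube([84, 84, 502]);
translate([441, 1069, 0]) cube([84, 84, 502]);
translate([2435, 126, 0]) cube([84, 84, 502]);
translate([2435, 1069, 0]) cube([84, 84, 502]);
translate([525, 126, 214]) cube([1910, 30, 176]);
translate([525, 1123, 214]) cube([1910, 30, 176]);
translate([441, 210, 214]) cube([30, 859, 176]);
translate([2489, 210, 214]) cube([30, 859, 176]);
translate([562, 126, 390]) cube([87, 1027, 25]);
translate([686, 126, 390]) cube([87, 1027, 25]);
translate([810, 126, 390]) cube([87, 1027, 25]);
translate([934, 126, 390]) cube([87, 1027, 25]);
translate([1058, 126, 390]) cube([87, 1027, 25]);
translate([1182, 126, 390]) cube([87, 1027, 25]);
translate([1306, 126, 390]) cube([87, 1027, 25]);
translate([1430, 126, 390]) cube([87, 1027, 25]);
translate([1554, 126, 390]) cube([87, 1027, 25]);
translate([1678, 126, 390]) cube([87, 1027, 25]);
translate([1802, 126, 390]) cube([87, 1027, 25]);
translate([1926, 126, 390]) cube([87, 1027, 25]);
translate([2050, 126, 390]) cube([87, 1027, 25]);
translate([2174, 126, 390]) cube([87, 1027, 25]);
translate([2298, 126, 390]) cube([87, 1027, 25]);


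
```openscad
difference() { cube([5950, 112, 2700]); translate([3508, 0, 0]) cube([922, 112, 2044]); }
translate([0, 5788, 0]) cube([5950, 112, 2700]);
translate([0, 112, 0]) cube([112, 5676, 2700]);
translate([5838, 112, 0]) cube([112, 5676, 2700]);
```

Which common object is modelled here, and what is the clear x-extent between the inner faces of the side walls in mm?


A single room. The interior width is 5726 mm.

Four walls enclosing a rectangle with a door in the front wall — a room. Outside width 5950 minus two 112 mm walls gives 5726 mm.


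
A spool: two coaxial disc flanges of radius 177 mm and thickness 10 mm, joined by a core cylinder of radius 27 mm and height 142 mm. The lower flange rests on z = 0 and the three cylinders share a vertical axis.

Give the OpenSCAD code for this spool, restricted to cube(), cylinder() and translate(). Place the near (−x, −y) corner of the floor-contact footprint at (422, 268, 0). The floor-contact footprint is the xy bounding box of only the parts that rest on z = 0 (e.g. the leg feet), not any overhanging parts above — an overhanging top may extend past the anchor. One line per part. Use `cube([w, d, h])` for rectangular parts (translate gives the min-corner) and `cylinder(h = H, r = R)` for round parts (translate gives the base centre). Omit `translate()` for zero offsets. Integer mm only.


translate([599, 445, 0]) cylinder(h = 10, r = 177);
translate([599, 445, 10]) cylinder(h = 142, r = 27);
translate([599, 445, 152]) cylinder(h = 10, r = 177);


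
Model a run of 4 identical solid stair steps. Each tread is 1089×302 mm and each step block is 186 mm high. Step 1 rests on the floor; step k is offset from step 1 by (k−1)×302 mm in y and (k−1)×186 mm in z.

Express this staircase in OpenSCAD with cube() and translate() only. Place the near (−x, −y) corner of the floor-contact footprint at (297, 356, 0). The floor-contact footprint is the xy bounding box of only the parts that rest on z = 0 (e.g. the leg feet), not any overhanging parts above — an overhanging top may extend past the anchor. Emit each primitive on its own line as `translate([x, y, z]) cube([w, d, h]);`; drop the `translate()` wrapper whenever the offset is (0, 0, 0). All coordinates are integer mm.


translate([297, 356, 0]) cube([1089, 302, 186]);
translate([297, 658, 186]) cube([1089, 302, 186]);
translate([297, 960, 372]) cube([1089, 302, 186]);
translate([297, 1262, 558]) cube([1089, 302, 186]);


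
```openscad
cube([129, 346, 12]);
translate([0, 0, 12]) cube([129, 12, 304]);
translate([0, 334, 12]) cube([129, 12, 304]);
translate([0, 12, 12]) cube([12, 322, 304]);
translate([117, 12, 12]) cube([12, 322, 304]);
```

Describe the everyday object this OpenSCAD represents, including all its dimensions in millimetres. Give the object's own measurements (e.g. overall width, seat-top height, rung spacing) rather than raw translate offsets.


An open-topped rectangular box: outside dimensions 129×346×316 mm, with a uniform wall and base thickness of 12 mm. The base is a full 129×346 slab on the floor; four walls sit on top of the base. The front and back walls (the −y and +y sides) span the full width; the two side walls fit between them.


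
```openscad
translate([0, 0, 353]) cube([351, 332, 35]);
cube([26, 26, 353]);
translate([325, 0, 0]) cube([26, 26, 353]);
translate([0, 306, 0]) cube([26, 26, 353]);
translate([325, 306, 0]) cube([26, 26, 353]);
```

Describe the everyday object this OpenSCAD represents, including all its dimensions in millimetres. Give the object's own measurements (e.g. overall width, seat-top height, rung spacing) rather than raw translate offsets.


A simple wooden stool: a rectangular seat 351 mm (x) by 332 mm (y), 35 mm thick, top face at z = 388 mm, on four square legs, each 26×26 mm in cross-section. The legs rest on z = 0, each flush with a corner of the seat.


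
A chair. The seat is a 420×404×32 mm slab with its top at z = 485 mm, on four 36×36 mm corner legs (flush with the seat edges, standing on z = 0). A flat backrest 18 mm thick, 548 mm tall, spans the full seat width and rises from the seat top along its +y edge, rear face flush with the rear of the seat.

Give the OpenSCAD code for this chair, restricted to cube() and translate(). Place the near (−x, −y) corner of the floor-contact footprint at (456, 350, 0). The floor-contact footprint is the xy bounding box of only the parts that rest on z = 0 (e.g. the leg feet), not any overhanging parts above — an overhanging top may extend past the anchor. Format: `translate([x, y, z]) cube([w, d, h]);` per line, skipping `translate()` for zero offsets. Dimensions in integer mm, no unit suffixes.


translate([456, 350, 453]) cube([420, 404, 32]);
translate([456, 350, 0]) cube([36, 36, 453]);
translate([840, 350, 0]) cube([36, 36, 453]);
translate([456, 718, 0]) cube([36, 36, 453]);
translate([840, 718, 0]) cube([36, 36, 453]);
translate([456, 736, 485]) cube([420, 18, 548]);


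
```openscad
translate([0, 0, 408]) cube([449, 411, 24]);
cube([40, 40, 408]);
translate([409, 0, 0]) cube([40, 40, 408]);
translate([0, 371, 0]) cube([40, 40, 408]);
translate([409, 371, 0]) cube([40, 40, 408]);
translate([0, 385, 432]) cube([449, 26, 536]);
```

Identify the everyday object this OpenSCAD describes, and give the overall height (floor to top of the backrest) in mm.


A chair. The overall height is 968 mm.

A slab on four corner posts with a tall panel at the back — a chair. The seat slab sits at z = 408 with thickness 24, and the 536 mm backrest starts at the seat top, so the overall height is 408 + 24 + 536 = 968 mm.


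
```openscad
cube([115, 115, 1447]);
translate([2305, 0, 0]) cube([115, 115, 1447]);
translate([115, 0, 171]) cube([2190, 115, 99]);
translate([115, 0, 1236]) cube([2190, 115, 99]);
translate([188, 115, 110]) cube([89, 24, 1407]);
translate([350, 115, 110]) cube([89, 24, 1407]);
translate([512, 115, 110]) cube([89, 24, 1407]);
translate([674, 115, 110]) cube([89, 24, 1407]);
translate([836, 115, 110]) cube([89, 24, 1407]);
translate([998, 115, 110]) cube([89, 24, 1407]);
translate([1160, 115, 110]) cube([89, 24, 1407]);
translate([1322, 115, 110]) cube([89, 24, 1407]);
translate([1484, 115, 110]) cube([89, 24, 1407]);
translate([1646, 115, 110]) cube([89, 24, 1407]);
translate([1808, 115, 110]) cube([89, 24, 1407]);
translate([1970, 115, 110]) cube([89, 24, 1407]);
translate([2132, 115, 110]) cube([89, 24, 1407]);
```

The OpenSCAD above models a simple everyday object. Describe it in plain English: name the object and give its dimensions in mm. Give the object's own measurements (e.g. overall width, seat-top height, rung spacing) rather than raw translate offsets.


A fence section. Two 115×115 mm posts, 1447 mm tall, stand on the floor with a clear span of 2190 mm between their inner faces. Two horizontal rails of 115×99 mm section span the gap between the posts with their undersides at z = 171 mm and z = 1236 mm, flush with the posts' −y face. 13 pickets, each 89 mm wide, 24 mm thick and 1407 mm tall, are fixed to the +y face of the rails with their bottoms at z = 110 mm, spaced across the span with a 73 mm gap after the −x post and between neighbouring pickets, with 84 mm left before the +x post.


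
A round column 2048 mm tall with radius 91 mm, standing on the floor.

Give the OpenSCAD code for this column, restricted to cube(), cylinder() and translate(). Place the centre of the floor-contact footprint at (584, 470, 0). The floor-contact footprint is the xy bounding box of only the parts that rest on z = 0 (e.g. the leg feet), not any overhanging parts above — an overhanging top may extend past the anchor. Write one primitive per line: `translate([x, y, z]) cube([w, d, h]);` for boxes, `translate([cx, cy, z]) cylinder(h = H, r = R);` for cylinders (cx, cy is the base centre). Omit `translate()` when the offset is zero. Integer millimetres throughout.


translate([584, 470, 0]) cylinder(h = 2048, r = 91);


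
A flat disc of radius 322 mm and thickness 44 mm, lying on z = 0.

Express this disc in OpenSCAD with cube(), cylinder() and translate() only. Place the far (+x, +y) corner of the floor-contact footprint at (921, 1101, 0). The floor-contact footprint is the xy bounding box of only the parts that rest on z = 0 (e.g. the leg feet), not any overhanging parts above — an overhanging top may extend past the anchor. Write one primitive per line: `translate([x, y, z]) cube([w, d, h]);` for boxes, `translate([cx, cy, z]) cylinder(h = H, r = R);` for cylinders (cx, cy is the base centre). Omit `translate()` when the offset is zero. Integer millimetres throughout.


translate([599, 779, 0]) cylinder(h = 44, r = 322);


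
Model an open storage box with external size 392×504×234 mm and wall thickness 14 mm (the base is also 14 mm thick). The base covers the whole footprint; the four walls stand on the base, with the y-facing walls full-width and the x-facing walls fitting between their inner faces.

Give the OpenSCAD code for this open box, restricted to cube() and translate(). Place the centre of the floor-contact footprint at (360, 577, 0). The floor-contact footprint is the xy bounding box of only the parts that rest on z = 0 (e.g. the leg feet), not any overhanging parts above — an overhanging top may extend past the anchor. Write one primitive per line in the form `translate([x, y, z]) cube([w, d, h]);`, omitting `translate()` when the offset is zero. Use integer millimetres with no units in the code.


translate([164, 325, 0]) cube([392, 504, 14]);
translate([164, 325, 14]) cube([392, 14, 220]);
translate([164, 815, 14]) cube([392, 14, 220]);
translate([164, 339, 14]) cube([14, 476, 220]);
translate([542, 339, 14]) cube([14, 476, 220]);


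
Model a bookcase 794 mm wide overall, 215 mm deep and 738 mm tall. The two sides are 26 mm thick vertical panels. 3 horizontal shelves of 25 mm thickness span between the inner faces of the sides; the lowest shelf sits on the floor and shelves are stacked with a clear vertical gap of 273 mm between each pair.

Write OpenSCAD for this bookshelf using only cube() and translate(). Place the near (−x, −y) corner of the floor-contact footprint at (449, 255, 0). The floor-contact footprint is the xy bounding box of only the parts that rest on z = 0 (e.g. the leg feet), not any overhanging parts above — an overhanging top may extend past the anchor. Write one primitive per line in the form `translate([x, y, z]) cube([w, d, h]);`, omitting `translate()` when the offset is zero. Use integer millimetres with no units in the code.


translate([449, 255, 0]) cube([26, 215, 738]);
translate([1217, 255, 0]) cube([26, 215, 738]);
translate([475, 255, 0]) cube([742, 215, 25]);
translate([475, 255, 298]) cube([742, 215, 25]);
translate([475, 255, 596]) cube([742, 215, 25]);


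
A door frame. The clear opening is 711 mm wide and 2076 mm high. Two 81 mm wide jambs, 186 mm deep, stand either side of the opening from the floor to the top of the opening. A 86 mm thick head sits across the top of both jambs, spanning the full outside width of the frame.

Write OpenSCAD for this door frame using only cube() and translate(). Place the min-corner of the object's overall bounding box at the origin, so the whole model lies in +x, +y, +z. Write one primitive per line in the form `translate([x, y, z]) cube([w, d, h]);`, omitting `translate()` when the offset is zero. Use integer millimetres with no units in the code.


cube([81, 186, 2076]);
translate([792, 0, 0]) cube([81, 186, 2076]);
translate([0, 0, 2076]) cube([873, 186, 86]);


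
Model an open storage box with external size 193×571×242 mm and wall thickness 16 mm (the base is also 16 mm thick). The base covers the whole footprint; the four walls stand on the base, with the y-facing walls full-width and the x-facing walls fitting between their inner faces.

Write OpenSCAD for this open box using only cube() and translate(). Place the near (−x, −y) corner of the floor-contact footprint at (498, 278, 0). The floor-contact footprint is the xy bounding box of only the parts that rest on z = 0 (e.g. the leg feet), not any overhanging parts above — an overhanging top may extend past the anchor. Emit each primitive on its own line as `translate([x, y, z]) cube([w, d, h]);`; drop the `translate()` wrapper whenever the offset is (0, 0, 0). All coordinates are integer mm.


translate([498, 278, 0]) cube([193, 571, 16]);
translate([498, 278, 16]) cube([193, 16, 226]);
translate([498, 833, 16]) cube([193, 16, 226]);
translate([498, 294, 16]) cube([16, 539, 226]);
translate([675, 294, 16]) cube([16, 539, 226]);


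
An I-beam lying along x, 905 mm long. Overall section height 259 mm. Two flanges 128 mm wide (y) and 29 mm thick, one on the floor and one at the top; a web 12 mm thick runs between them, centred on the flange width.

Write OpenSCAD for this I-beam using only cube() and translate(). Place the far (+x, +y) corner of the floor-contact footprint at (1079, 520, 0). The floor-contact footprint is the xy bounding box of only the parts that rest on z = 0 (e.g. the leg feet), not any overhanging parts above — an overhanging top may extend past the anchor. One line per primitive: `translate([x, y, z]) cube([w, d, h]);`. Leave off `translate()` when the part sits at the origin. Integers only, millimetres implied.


translate([174, 392, 0]) cube([905, 128, 29]);
translate([174, 450, 29]) cube([905, 12, 201]);
translate([174, 392, 230]) cube([905, 128, 29]);


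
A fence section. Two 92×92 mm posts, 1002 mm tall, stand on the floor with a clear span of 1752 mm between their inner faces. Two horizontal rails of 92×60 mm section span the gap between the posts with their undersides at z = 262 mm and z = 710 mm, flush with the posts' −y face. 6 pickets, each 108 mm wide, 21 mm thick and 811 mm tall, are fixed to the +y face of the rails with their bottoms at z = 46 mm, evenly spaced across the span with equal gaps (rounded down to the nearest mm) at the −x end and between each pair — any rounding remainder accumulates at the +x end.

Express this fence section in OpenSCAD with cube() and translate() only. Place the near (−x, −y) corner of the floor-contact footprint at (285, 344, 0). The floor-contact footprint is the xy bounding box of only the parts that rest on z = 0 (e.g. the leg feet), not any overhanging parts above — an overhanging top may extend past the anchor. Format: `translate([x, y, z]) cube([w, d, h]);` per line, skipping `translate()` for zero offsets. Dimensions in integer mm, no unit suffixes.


translate([285, 344, 0]) cube([92, 92, 1002]);
translate([2129, 344, 0]) cube([92, 92, 1002]);
translate([377, 344, 262]) cube([1752, 92, 60]);
translate([377, 344, 710]) cube([1752, 92, 60]);
translate([534, 436, 46]) cube([108, 21, 811]);
translate([799, 436, 46]) cube([108, 21, 811]);
translate([1064, 436, 46]) cube([108, 21, 811]);
translate([1329, 436, 46]) cube([108, 21, 811]);
translate([1594, 436, 46]) cube([108, 21, 811]);
translate([1859, 436, 46]) cube([108, 21, 811]);


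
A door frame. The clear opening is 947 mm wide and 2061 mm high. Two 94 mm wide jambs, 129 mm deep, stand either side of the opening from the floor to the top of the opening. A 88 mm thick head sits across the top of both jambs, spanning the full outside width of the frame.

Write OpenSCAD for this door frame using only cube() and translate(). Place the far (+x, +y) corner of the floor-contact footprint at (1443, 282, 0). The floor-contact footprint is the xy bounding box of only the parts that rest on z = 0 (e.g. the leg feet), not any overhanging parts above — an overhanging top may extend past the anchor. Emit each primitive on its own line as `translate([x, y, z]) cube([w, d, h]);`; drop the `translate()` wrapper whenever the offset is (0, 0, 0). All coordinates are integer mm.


translate([308, 153, 0]) cube([94, 129, 2061]);
translate([1349, 153, 0]) cube([94, 129, 2061]);
translate([308, 153, 2061]) cube([1135, 129, 88]);


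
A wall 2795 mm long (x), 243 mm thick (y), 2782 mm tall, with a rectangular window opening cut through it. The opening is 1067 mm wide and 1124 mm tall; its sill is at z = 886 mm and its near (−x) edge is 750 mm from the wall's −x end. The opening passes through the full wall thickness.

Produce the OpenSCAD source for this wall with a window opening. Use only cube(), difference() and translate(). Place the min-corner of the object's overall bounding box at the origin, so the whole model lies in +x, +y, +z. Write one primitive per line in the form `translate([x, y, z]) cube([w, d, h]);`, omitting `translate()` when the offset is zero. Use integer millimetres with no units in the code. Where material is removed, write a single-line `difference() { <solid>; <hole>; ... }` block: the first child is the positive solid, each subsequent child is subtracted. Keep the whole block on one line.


difference() { cube([2795, 243, 2782]); translate([750, 0, 886]) cube([1067, 243, 1124]); }


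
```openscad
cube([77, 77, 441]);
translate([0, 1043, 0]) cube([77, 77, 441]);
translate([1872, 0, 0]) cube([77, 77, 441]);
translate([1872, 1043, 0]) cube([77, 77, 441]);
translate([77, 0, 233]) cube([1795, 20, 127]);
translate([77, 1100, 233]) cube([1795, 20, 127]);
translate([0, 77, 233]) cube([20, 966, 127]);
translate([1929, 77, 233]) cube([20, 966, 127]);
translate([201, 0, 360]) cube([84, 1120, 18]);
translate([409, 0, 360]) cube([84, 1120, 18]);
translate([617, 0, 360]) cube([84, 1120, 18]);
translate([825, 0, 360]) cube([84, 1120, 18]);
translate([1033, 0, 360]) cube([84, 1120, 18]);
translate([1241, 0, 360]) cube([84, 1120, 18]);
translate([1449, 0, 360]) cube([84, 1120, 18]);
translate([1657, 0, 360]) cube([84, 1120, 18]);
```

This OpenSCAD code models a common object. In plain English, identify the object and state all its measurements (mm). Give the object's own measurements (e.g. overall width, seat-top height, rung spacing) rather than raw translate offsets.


A bed frame 1949 mm long (x) by 1120 mm wide (y). Four 77×77 mm corner posts, 441 mm tall, at the corners of the footprint. Four rails of 20 mm thickness and 127 mm height run between adjacent posts with their undersides at z = 233 mm, their outer faces flush with the outside of the frame (the two x-running rails run between the posts' inner faces; the two y-running rails run between the posts' inner faces). 8 slats, each 84 mm wide (x) and 18 mm thick, lie across the top of the two x-running rails, running the full 1120 mm width of the frame in y; along x they sit between the end posts with a 124 mm gap after the −x posts and between neighbouring slats, leaving 131 mm before the +x posts.


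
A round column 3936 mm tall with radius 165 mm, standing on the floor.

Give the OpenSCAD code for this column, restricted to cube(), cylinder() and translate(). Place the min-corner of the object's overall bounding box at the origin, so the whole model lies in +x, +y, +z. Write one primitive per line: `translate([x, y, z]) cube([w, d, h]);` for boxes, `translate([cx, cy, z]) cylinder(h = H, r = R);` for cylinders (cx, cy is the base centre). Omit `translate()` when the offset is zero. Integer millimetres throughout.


translate([165, 165, 0]) cylinder(h = 3936, r = 165);


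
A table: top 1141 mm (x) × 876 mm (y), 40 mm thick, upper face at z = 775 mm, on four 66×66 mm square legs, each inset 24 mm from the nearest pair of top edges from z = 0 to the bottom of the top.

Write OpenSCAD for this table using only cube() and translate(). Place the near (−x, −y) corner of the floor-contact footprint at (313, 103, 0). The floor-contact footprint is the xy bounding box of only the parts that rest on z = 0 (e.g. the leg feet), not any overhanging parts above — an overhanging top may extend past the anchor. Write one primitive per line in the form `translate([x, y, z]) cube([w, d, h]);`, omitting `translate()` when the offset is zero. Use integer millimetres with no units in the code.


translate([289, 79, 735]) cube([1141, 876, 40]);
translate([313, 103, 0]) cube([66, 66, 735]);
translate([1340, 103, 0]) cube([66, 66, 735]);
translate([313, 865, 0]) cube([66, 66, 735]);
translate([1340, 865, 0]) cube([66, 66, 735]);


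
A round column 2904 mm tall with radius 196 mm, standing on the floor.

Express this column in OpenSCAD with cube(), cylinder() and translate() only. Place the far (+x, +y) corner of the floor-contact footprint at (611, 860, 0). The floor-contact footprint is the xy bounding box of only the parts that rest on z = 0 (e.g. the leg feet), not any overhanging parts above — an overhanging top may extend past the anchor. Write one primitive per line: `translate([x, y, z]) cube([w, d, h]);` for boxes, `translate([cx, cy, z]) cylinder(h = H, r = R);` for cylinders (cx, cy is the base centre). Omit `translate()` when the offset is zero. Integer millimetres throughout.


translate([415, 664, 0]) cylinder(h = 2904, r = 196);


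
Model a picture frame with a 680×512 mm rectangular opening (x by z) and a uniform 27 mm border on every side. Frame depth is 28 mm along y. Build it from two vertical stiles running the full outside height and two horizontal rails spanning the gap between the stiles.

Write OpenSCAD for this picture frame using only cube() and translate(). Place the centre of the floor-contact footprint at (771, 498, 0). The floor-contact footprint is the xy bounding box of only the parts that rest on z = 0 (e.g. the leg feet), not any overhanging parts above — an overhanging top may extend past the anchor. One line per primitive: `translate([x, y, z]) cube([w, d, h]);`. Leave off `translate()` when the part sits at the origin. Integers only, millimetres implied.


translate([404, 484, 0]) cube([27, 28, 566]);
translate([1111, 484, 0]) cube([27, 28, 566]);
translate([431, 484, 0]) cube([680, 28, 27]);
translate([431, 484, 539]) cube([680, 28, 27]);


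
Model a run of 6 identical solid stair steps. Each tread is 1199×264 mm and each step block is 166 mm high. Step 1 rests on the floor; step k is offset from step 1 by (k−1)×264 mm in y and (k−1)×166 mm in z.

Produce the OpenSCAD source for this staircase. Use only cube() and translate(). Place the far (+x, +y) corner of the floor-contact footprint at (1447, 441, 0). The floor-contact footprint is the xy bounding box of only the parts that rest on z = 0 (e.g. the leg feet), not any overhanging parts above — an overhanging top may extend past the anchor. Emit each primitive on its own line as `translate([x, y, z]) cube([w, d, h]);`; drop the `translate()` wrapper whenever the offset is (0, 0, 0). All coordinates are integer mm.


translate([248, 177, 0]) cube([1199, 264, 166]);
translate([248, 441, 166]) cube([1199, 264, 166]);
translate([248, 705, 332]) cube([1199, 264, 166]);
translate([248, 969, 498]) cube([1199, 264, 166]);
translate([248, 1233, 664]) cube([1199, 264, 166]);
translate([248, 1497, 830]) cube([1199, 264, 166]);


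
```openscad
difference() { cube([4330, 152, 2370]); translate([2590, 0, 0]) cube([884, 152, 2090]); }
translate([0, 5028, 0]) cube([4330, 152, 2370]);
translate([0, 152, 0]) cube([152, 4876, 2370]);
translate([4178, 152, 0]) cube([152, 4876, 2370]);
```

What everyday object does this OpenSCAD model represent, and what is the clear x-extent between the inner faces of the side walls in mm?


A single room. The interior width is 4026 mm.

Four walls enclosing a rectangle with a door in the front wall — a room. Outside width 4330 minus two 152 mm walls gives 4026 mm.


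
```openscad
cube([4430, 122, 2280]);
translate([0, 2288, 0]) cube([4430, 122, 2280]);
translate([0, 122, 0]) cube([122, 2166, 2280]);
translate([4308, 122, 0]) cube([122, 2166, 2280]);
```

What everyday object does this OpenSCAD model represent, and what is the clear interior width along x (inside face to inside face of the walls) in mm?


A house (or room) frame. The interior width is 4186 mm.

Four 2280 mm walls enclosing a rectangle with no floor or roof — a room or house frame. Outside width is 4430 mm and wall thickness is 122 mm, so the interior width is 4430 − 2 × 122 = 4186 mm.


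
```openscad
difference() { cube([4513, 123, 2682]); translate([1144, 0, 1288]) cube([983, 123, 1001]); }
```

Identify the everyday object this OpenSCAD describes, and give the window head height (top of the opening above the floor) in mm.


A wall with a window opening. The window head height is 2289 mm.

A wall with a rectangular opening subtracted — a window. Sill at z = 1288, opening 1001 mm tall, so the head is at 1288 + 1001 = 2289 mm.


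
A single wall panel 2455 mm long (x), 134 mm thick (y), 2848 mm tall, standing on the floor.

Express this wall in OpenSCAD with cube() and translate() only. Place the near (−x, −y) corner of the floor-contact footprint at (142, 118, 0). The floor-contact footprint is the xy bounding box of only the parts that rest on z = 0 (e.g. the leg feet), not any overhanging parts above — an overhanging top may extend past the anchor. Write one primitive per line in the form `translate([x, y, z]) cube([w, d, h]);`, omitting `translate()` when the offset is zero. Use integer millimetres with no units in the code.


translate([142, 118, 0]) cube([2455, 134, 2848]);


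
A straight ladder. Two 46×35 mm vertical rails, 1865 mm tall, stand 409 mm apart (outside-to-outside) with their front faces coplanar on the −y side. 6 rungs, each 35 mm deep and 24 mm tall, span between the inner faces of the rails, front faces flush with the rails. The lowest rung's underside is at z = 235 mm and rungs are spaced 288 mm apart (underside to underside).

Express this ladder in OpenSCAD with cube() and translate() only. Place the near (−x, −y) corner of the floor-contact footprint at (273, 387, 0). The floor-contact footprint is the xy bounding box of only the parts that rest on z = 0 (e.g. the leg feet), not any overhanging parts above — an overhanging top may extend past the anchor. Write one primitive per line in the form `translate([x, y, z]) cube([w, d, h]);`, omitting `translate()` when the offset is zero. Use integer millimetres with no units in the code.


translate([273, 387, 0]) cube([46, 35, 1865]);
translate([636, 387, 0]) cube([46, 35, 1865]);
translate([319, 387, 235]) cube([317, 35, 24]);
translate([319, 387, 523]) cube([317, 35, 24]);
translate([319, 387, 811]) cube([317, 35, 24]);
translate([319, 387, 1099]) cube([317, 35, 24]);
translate([319, 387, 1387]) cube([317, 35, 24]);
translate([319, 387, 1675]) cube([317, 35, 24]);


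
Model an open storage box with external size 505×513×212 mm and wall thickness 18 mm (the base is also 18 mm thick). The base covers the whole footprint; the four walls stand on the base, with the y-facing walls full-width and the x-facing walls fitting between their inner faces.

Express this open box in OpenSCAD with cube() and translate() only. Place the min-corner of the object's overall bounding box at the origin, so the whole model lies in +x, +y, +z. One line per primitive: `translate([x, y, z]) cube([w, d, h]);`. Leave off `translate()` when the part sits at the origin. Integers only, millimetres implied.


cube([505, 513, 18]);
translate([0, 0, 18]) cube([505, 18, 194]);
translate([0, 495, 18]) cube([505, 18, 194]);
translate([0, 18, 18]) cube([18, 477, 194]);
translate([487, 18, 18]) cube([18, 477, 194]);


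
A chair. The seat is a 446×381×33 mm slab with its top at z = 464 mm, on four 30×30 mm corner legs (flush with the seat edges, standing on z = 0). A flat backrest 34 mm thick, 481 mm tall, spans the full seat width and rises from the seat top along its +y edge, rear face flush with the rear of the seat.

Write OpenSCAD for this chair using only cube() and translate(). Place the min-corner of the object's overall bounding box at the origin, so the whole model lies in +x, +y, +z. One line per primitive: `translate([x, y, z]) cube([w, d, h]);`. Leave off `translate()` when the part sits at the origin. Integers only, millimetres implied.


translate([0, 0, 431]) cube([446, 381, 33]);
cube([30, 30, 431]);
translate([416, 0, 0]) cube([30, 30, 431]);
translate([0, 351, 0]) cube([30, 30, 431]);
translate([416, 351, 0]) cube([30, 30, 431]);
translate([0, 347, 464]) cube([446, 34, 481]);
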